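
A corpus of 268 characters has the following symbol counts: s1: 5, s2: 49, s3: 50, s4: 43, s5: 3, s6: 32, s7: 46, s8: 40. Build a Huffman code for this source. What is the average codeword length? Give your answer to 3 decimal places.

2.810 bits/symbol

Probabilities are the counts divided by 268.
Repeatedly combine the two least-probable nodes; the expected code length is the sum of the merged weights.
merge 3/268 + 5/268 → 2/67
merge 2/67 + 8/67 → 10/67
merge 10/67 + 10/67 → 20/67
merge 43/268 + 23/134 → 89/268
merge 49/268 + 25/134 → 99/268
merge 20/67 + 89/268 → 169/268
merge 99/268 + 169/268 → 1
L = 2/67 + 10/67 + 20/67 + 89/268 + 99/268 + 169/268 + 1 = 753/268 ≈ 2.810 bits/symbol.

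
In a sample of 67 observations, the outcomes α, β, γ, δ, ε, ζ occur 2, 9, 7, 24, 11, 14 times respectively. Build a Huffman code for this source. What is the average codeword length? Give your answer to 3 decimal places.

2.403 bits/symbol

Probabilities are the counts divided by 67.
Repeatedly combine the two least-probable nodes; the expected code length is the sum of the merged weights.
merge 2/67 + 7/67 → 9/67
merge 9/67 + 9/67 → 18/67
merge 11/67 + 14/67 → 25/67
merge 18/67 + 24/67 → 42/67
merge 25/67 + 42/67 → 1
L = 9/67 + 18/67 + 25/67 + 42/67 + 1 = 161/67 ≈ 2.403 bits/symbol.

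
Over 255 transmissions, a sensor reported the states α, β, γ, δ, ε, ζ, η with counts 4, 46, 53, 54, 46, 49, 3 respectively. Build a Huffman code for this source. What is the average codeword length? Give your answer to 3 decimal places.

Probabilities are the counts divided by 255.
Repeatedly combine the two least-probable nodes; the expected code length is the sum of the merged weights.
merge 1/85 + 4/255 → 7/255
merge 7/255 + 46/255 → 53/255
merge 46/255 + 49/255 → 19/51
merge 53/255 + 53/255 → 106/255
merge 18/85 + 19/51 → 149/255
merge 106/255 + 149/255 → 1
L = 7/255 + 53/255 + 19/51 + 106/255 + 149/255 + 1 = 133/51 ≈ 2.608 bits/symbol.

2.608 bits/symbol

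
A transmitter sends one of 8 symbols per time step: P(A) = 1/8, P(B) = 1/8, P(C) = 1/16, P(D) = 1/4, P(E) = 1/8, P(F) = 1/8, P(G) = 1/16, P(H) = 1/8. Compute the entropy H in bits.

2.875 bits

Each probability is a power of 1/2, so log₂(1/p) is an integer.
H = Σ p·log₂(1/p) = 1/8·3 + 1/8·3 + 1/16·4 + 1/4·2 + 1/8·3 + 1/8·3 + 1/16·4 + 1/8·3 = 2.875 bits.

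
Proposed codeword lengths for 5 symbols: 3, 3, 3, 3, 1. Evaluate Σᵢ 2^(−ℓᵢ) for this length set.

1

With common denominator 2^3 = 8: Σ 2^(−ℓᵢ) = 1/8 + 1/8 + 1/8 + 1/8 + 4/8 = 8/8 = 1.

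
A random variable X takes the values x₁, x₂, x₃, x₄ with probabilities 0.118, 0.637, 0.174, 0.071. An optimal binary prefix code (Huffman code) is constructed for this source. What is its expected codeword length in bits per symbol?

Repeatedly combine the two least-probable nodes; the expected code length is the sum of the merged weights.
merge 71/1000 + 59/500 → 189/1000
merge 87/500 + 189/1000 → 363/1000
merge 363/1000 + 637/1000 → 1
L = 189/1000 + 363/1000 + 1 = 194/125 = 1.552 bits/symbol.

1.552 bits/symbol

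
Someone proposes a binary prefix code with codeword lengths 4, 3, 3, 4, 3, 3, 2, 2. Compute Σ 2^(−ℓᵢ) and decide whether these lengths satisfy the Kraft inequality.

With common denominator 2^4 = 16: Σ 2^(−ℓᵢ) = 1/16 + 2/16 + 2/16 + 1/16 + 2/16 + 2/16 + 4/16 + 4/16 = 18/16 = 1.125.
Kraft's inequality requires Σ ≤ 1; here Σ = 1.125 > 1, so no such prefix code exists.

1.125; no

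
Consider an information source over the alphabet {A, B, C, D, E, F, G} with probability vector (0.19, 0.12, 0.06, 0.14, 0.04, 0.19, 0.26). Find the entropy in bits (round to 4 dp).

H = −Σ pᵢ log₂ pᵢ.
−0.19·log₂(0.19) = 0.4552
−0.12·log₂(0.12) = 0.3671
−0.06·log₂(0.06) = 0.2435
−0.14·log₂(0.14) = 0.3971
−0.04·log₂(0.04) = 0.1858
−0.19·log₂(0.19) = 0.4552
−0.26·log₂(0.26) = 0.5053
Sum ≈ 2.6092 → 2.6092 bits.

2.6092 bits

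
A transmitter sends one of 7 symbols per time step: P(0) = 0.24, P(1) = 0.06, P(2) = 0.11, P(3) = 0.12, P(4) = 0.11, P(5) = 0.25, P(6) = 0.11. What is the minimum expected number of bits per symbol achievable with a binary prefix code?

2.68 bits/symbol

Repeatedly combine the two least-probable nodes; the expected code length is the sum of the merged weights.
merge 3/50 + 11/100 → 17/100
merge 11/100 + 11/100 → 11/50
merge 3/25 + 17/100 → 29/100
merge 11/50 + 6/25 → 23/50
merge 1/4 + 29/100 → 27/50
merge 23/50 + 27/50 → 1
L = 17/100 + 11/50 + 29/100 + 23/50 + 27/50 + 1 = 67/25 = 2.68 bits/symbol.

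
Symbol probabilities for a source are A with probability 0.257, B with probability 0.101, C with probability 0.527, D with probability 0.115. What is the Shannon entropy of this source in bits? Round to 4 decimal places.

H = −Σ pᵢ log₂ pᵢ.
−0.257·log₂(0.257) = 0.5038
−0.101·log₂(0.101) = 0.3341
−0.527·log₂(0.527) = 0.4870
−0.115·log₂(0.115) = 0.3588
Sum ≈ 1.6837 → 1.6837 bits.

1.6837 bits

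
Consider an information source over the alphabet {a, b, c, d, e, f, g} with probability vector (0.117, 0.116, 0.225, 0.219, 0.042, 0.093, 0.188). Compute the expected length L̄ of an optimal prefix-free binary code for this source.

Repeatedly combine the two least-probable nodes; the expected code length is the sum of the merged weights.
merge 21/500 + 93/1000 → 27/200
merge 29/250 + 117/1000 → 233/1000
merge 27/200 + 47/250 → 323/1000
merge 219/1000 + 9/40 → 111/250
merge 233/1000 + 323/1000 → 139/250
merge 111/250 + 139/250 → 1
L = 27/200 + 233/1000 + 323/1000 + 111/250 + 139/250 + 1 = 2691/1000 = 2.691 bits/symbol.

2.691 bits/symbol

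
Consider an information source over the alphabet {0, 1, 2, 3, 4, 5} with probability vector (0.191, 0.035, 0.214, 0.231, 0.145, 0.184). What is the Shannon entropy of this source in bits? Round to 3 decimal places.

H = −Σ pᵢ log₂ pᵢ.
−0.191·log₂(0.191) = 0.4562
−0.035·log₂(0.035) = 0.1693
−0.214·log₂(0.214) = 0.4760
−0.231·log₂(0.231) = 0.4883
−0.145·log₂(0.145) = 0.4040
−0.184·log₂(0.184) = 0.4494
Sum ≈ 2.4431 → 2.443 bits.

2.443 bits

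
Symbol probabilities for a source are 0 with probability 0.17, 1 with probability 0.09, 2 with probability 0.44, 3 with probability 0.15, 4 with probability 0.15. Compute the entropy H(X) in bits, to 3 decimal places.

H = −Σ pᵢ log₂ pᵢ.
−0.17·log₂(0.17) = 0.4346
−0.09·log₂(0.09) = 0.3127
−0.44·log₂(0.44) = 0.5211
−0.15·log₂(0.15) = 0.4105
−0.15·log₂(0.15) = 0.4105
Sum ≈ 2.0895 → 2.089 bits.

2.089 bits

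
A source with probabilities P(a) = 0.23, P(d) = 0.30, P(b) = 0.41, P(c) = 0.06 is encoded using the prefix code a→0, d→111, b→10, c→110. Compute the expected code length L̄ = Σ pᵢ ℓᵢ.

2.13 bits/symbol

L̄ = Σ pᵢ·ℓᵢ = 0.23·1 + 0.30·3 + 0.41·2 + 0.06·3 = 2.13 bits/symbol.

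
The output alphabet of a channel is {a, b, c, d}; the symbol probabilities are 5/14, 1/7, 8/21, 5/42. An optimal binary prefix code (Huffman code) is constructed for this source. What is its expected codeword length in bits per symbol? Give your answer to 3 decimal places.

1.881 bits/symbol

Repeatedly combine the two least-probable nodes; the expected code length is the sum of the merged weights.
merge 5/42 + 1/7 → 11/42
merge 11/42 + 5/14 → 13/21
merge 8/21 + 13/21 → 1
L = 11/42 + 13/21 + 1 = 79/42 ≈ 1.881 bits/symbol.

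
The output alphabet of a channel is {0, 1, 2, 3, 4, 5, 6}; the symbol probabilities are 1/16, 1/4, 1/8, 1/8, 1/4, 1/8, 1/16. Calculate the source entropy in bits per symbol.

2.625 bits

Each probability is a power of 1/2, so log₂(1/p) is an integer.
H = Σ p·log₂(1/p) = 1/16·4 + 1/4·2 + 1/8·3 + 1/8·3 + 1/4·2 + 1/8·3 + 1/16·4 = 2.625 bits.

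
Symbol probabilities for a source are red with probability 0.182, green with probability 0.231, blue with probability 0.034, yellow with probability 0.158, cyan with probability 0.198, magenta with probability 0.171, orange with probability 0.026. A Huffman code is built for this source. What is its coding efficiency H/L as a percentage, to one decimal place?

Entropy H = −Σ p log₂ p ≈ 2.5574 bits.
Huffman merges: 13/500+17/500→3/50; 3/50+79/500→109/500; 171/1000+91/500→353/1000; 99/500+109/500→52/125; 231/1000+353/1000→73/125; 52/125+73/125→1. L = 2631/1000 ≈ 2.6310.
Efficiency = H/L = 2.5574/2.6310 = 97.2%.

97.2%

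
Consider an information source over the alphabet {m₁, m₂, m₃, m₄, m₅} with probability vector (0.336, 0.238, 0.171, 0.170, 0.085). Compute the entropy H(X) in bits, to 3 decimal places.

2.194 bits

H = −Σ pᵢ log₂ pᵢ.
−0.336·log₂(0.336) = 0.5287
−0.238·log₂(0.238) = 0.4929
−0.171·log₂(0.171) = 0.4357
−0.170·log₂(0.170) = 0.4346
−0.085·log₂(0.085) = 0.3023
Sum ≈ 2.1942 → 2.194 bits.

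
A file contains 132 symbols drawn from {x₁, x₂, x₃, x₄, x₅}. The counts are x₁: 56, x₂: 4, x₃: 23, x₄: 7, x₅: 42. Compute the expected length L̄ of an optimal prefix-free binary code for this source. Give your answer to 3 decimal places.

1.917 bits/symbol

Probabilities are the counts divided by 132.
Repeatedly combine the two least-probable nodes; the expected code length is the sum of the merged weights.
merge 1/33 + 7/132 → 1/12
merge 1/12 + 23/132 → 17/66
merge 17/66 + 7/22 → 19/33
merge 14/33 + 19/33 → 1
L = 1/12 + 17/66 + 19/33 + 1 = 23/12 ≈ 1.917 bits/symbol.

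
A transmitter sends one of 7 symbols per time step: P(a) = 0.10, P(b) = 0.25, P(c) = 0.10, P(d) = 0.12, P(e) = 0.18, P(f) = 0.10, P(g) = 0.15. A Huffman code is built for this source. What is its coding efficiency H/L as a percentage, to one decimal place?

Entropy H = −Σ p log₂ p ≈ 2.7195 bits.
Huffman merges: 1/10+1/10→1/5; 1/10+3/25→11/50; 3/20+9/50→33/100; 1/5+11/50→21/50; 1/4+33/100→29/50; 21/50+29/50→1. L = 11/4 ≈ 2.7500.
Efficiency = H/L = 2.7195/2.7500 = 98.9%.

98.9%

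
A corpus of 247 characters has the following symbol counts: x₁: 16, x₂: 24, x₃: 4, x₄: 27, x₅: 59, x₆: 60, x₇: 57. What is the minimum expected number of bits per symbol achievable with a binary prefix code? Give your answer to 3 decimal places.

2.547 bits/symbol

Probabilities are the counts divided by 247.
Repeatedly combine the two least-probable nodes; the expected code length is the sum of the merged weights.
merge 4/247 + 16/247 → 20/247
merge 20/247 + 24/247 → 44/247
merge 27/247 + 44/247 → 71/247
merge 3/13 + 59/247 → 116/247
merge 60/247 + 71/247 → 131/247
merge 116/247 + 131/247 → 1
L = 20/247 + 44/247 + 71/247 + 116/247 + 131/247 + 1 = 629/247 ≈ 2.547 bits/symbol.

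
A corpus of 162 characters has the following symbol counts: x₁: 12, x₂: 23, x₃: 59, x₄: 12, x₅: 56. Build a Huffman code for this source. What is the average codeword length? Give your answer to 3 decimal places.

2.074 bits/symbol

Probabilities are the counts divided by 162.
Repeatedly combine the two least-probable nodes; the expected code length is the sum of the merged weights.
merge 2/27 + 2/27 → 4/27
merge 23/162 + 4/27 → 47/162
merge 47/162 + 28/81 → 103/162
merge 59/162 + 103/162 → 1
L = 4/27 + 47/162 + 103/162 + 1 = 56/27 ≈ 2.074 bits/symbol.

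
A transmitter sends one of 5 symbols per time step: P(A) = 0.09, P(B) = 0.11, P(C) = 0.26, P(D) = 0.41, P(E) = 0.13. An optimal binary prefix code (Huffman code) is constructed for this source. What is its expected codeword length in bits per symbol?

Repeatedly combine the two least-probable nodes; the expected code length is the sum of the merged weights.
merge 9/100 + 11/100 → 1/5
merge 13/100 + 1/5 → 33/100
merge 13/50 + 33/100 → 59/100
merge 41/100 + 59/100 → 1
L = 1/5 + 33/100 + 59/100 + 1 = 53/25 = 2.12 bits/symbol.

2.12 bits/symbol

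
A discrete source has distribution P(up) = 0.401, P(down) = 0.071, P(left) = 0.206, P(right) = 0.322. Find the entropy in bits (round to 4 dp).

1.7955 bits

H = −Σ pᵢ log₂ pᵢ.
−0.401·log₂(0.401) = 0.5286
−0.071·log₂(0.071) = 0.2709
−0.206·log₂(0.206) = 0.4695
−0.322·log₂(0.322) = 0.5264
Sum ≈ 1.7955 → 1.7955 bits.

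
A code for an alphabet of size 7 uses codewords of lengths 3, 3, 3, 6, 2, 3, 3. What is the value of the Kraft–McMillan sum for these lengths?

With common denominator 2^6 = 64: Σ 2^(−ℓᵢ) = 8/64 + 8/64 + 8/64 + 1/64 + 16/64 + 8/64 + 8/64 = 57/64 = 0.890625.

0.890625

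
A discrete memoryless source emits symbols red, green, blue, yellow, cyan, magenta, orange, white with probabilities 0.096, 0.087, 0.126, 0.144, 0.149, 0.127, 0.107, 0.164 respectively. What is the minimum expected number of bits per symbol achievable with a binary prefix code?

3 bits/symbol

Repeatedly combine the two least-probable nodes; the expected code length is the sum of the merged weights.
merge 87/1000 + 12/125 → 183/1000
merge 107/1000 + 63/500 → 233/1000
merge 127/1000 + 18/125 → 271/1000
merge 149/1000 + 41/250 → 313/1000
merge 183/1000 + 233/1000 → 52/125
merge 271/1000 + 313/1000 → 73/125
merge 52/125 + 73/125 → 1
L = 183/1000 + 233/1000 + 271/1000 + 313/1000 + 52/125 + 73/125 + 1 = 3 bits/symbol.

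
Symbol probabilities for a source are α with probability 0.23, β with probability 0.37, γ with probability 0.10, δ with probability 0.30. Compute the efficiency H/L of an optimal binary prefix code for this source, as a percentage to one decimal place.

Entropy H = −Σ p log₂ p ≈ 1.8717 bits.
Huffman merges: 1/10+23/100→33/100; 3/10+33/100→63/100; 37/100+63/100→1. L = 49/25 ≈ 1.9600.
Efficiency = H/L = 1.8717/1.9600 = 95.5%.

95.5%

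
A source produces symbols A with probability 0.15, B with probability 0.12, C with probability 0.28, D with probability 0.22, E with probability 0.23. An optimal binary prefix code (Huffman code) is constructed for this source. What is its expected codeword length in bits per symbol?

2.27 bits/symbol

Repeatedly combine the two least-probable nodes; the expected code length is the sum of the merged weights.
merge 3/25 + 3/20 → 27/100
merge 11/50 + 23/100 → 9/20
merge 27/100 + 7/25 → 11/20
merge 9/20 + 11/20 → 1
L = 27/100 + 9/20 + 11/20 + 1 = 227/100 = 2.27 bits/symbol.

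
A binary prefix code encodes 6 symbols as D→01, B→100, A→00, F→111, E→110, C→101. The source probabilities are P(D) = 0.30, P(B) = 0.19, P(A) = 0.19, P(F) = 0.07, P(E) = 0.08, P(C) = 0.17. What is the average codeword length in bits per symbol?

2.51 bits/symbol

L̄ = Σ pᵢ·ℓᵢ = 0.30·2 + 0.19·3 + 0.19·2 + 0.07·3 + 0.08·3 + 0.17·3 = 2.51 bits/symbol.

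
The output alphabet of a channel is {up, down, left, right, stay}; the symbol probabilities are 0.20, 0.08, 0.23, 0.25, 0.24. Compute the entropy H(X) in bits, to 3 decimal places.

2.238 bits

H = −Σ pᵢ log₂ pᵢ.
−0.20·log₂(0.20) = 0.4644
−0.08·log₂(0.08) = 0.2915
−0.23·log₂(0.23) = 0.4877
−0.25·log₂(0.25) = 0.5000
−0.24·log₂(0.24) = 0.4941
Sum ≈ 2.2377 → 2.238 bits.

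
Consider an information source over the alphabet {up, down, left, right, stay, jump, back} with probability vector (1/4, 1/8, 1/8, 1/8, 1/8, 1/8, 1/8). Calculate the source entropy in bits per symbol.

Each probability is a power of 1/2, so log₂(1/p) is an integer.
H = Σ p·log₂(1/p) = 1/4·2 + 1/8·3 + 1/8·3 + 1/8·3 + 1/8·3 + 1/8·3 + 1/8·3 = 2.75 bits.

2.75 bits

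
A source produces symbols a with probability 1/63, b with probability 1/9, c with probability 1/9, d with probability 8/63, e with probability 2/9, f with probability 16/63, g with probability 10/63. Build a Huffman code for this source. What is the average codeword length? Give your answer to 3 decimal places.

Repeatedly combine the two least-probable nodes; the expected code length is the sum of the merged weights.
merge 1/63 + 1/9 → 8/63
merge 1/9 + 8/63 → 5/21
merge 8/63 + 10/63 → 2/7
merge 2/9 + 5/21 → 29/63
merge 16/63 + 2/7 → 34/63
merge 29/63 + 34/63 → 1
L = 8/63 + 5/21 + 2/7 + 29/63 + 34/63 + 1 = 167/63 ≈ 2.651 bits/symbol.

2.651 bits/symbol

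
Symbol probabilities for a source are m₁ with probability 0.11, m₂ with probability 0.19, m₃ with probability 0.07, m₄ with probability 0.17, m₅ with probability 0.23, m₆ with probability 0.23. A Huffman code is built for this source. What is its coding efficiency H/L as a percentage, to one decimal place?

Entropy H = −Σ p log₂ p ≈ 2.4840 bits.
Huffman merges: 7/100+11/100→9/50; 17/100+9/50→7/20; 19/100+23/100→21/50; 23/100+7/20→29/50; 21/50+29/50→1. L = 253/100 ≈ 2.5300.
Efficiency = H/L = 2.4840/2.5300 = 98.2%.

98.2%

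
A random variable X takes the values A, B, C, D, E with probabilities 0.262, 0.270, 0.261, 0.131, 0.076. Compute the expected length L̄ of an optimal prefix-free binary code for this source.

Repeatedly combine the two least-probable nodes; the expected code length is the sum of the merged weights.
merge 19/250 + 131/1000 → 207/1000
merge 207/1000 + 261/1000 → 117/250
merge 131/500 + 27/100 → 133/250
merge 117/250 + 133/250 → 1
L = 207/1000 + 117/250 + 133/250 + 1 = 2207/1000 = 2.207 bits/symbol.

2.207 bits/symbol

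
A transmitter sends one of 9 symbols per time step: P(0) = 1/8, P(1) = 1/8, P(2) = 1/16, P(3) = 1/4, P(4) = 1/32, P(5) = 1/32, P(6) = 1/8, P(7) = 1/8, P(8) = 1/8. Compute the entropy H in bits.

2.9375 bits

Each probability is a power of 1/2, so log₂(1/p) is an integer.
H = Σ p·log₂(1/p) = 1/8·3 + 1/8·3 + 1/16·4 + 1/4·2 + 1/32·5 + 1/32·5 + 1/8·3 + 1/8·3 + 1/8·3 = 2.9375 bits.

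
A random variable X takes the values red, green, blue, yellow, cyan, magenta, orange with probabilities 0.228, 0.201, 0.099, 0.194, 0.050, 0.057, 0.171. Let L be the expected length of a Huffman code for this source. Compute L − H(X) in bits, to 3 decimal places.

0.050 bits

Entropy H = −Σ p log₂ p ≈ 2.6282 bits.
Huffman merges: 1/20+57/1000→107/1000; 99/1000+107/1000→103/500; 171/1000+97/500→73/200; 201/1000+103/500→407/1000; 57/250+73/200→593/1000; 407/1000+593/1000→1. L = 1339/500 ≈ 2.6780.
L − H = 2.6780 − 2.6282 = 0.050 bits.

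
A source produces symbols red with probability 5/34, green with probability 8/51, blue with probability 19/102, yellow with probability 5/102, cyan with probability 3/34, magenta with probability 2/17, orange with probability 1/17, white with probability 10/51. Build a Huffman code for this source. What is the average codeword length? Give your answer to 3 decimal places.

2.912 bits/symbol

Repeatedly combine the two least-probable nodes; the expected code length is the sum of the merged weights.
merge 5/102 + 1/17 → 11/102
merge 3/34 + 11/102 → 10/51
merge 2/17 + 5/34 → 9/34
merge 8/51 + 19/102 → 35/102
merge 10/51 + 10/51 → 20/51
merge 9/34 + 35/102 → 31/51
merge 20/51 + 31/51 → 1
L = 11/102 + 10/51 + 9/34 + 35/102 + 20/51 + 31/51 + 1 = 99/34 ≈ 2.912 bits/symbol.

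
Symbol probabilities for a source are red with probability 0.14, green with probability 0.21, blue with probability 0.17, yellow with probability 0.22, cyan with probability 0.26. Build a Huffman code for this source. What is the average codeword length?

2.31 bits/symbol

Repeatedly combine the two least-probable nodes; the expected code length is the sum of the merged weights.
merge 7/50 + 17/100 → 31/100
merge 21/100 + 11/50 → 43/100
merge 13/50 + 31/100 → 57/100
merge 43/100 + 57/100 → 1
L = 31/100 + 43/100 + 57/100 + 1 = 231/100 = 2.31 bits/symbol.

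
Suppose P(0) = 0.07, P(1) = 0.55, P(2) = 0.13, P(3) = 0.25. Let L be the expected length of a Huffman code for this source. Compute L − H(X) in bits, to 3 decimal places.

0.024 bits

Entropy H = −Σ p log₂ p ≈ 1.6256 bits.
Huffman merges: 7/100+13/100→1/5; 1/5+1/4→9/20; 9/20+11/20→1. L = 33/20 ≈ 1.6500.
L − H = 1.6500 − 1.6256 = 0.024 bits.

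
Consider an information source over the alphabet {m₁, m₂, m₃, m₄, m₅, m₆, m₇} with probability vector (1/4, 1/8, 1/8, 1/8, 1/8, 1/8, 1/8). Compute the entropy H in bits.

2.75 bits

Each probability is a power of 1/2, so log₂(1/p) is an integer.
H = Σ p·log₂(1/p) = 1/4·2 + 1/8·3 + 1/8·3 + 1/8·3 + 1/8·3 + 1/8·3 + 1/8·3 = 2.75 bits.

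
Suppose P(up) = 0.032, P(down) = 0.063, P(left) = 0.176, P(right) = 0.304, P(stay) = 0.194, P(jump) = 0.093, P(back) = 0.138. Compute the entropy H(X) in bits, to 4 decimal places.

2.5455 bits

H = −Σ pᵢ log₂ pᵢ.
−0.032·log₂(0.032) = 0.1589
−0.063·log₂(0.063) = 0.2513
−0.176·log₂(0.176) = 0.4411
−0.304·log₂(0.304) = 0.5222
−0.194·log₂(0.194) = 0.4590
−0.093·log₂(0.093) = 0.3187
−0.138·log₂(0.138) = 0.3943
Sum ≈ 2.5455 → 2.5455 bits.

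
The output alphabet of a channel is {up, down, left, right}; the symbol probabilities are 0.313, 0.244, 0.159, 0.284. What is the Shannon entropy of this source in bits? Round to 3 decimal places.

1.959 bits

H = −Σ pᵢ log₂ pᵢ.
−0.313·log₂(0.313) = 0.5245
−0.244·log₂(0.244) = 0.4966
−0.159·log₂(0.159) = 0.4218
−0.284·log₂(0.284) = 0.5158
Sum ≈ 1.9586 → 1.959 bits.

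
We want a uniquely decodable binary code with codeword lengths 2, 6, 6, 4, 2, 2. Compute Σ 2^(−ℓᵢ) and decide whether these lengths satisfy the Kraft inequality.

With common denominator 2^6 = 64: Σ 2^(−ℓᵢ) = 16/64 + 1/64 + 1/64 + 4/64 + 16/64 + 16/64 = 54/64 = 0.84375.
Kraft's inequality requires Σ ≤ 1; here Σ = 0.84375 ≤ 1, so such a prefix code exists.

0.84375; yes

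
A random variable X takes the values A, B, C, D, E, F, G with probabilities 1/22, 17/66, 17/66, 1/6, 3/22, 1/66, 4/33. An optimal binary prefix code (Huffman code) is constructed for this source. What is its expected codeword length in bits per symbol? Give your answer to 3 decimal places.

2.545 bits/symbol

Repeatedly combine the two least-probable nodes; the expected code length is the sum of the merged weights.
merge 1/66 + 1/22 → 2/33
merge 2/33 + 4/33 → 2/11
merge 3/22 + 1/6 → 10/33
merge 2/11 + 17/66 → 29/66
merge 17/66 + 10/33 → 37/66
merge 29/66 + 37/66 → 1
L = 2/33 + 2/11 + 10/33 + 29/66 + 37/66 + 1 = 28/11 ≈ 2.545 bits/symbol.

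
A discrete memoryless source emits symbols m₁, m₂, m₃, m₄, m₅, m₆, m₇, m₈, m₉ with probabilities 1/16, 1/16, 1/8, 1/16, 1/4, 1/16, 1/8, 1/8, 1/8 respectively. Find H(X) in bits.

3 bits

Each probability is a power of 1/2, so log₂(1/p) is an integer.
H = Σ p·log₂(1/p) = 1/16·4 + 1/16·4 + 1/8·3 + 1/16·4 + 1/4·2 + 1/16·4 + 1/8·3 + 1/8·3 + 1/8·3 = 3 bits.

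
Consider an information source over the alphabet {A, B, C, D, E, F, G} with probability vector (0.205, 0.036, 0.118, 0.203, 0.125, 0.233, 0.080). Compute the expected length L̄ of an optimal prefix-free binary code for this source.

2.678 bits/symbol

Repeatedly combine the two least-probable nodes; the expected code length is the sum of the merged weights.
merge 9/250 + 2/25 → 29/250
merge 29/250 + 59/500 → 117/500
merge 1/8 + 203/1000 → 41/125
merge 41/200 + 233/1000 → 219/500
merge 117/500 + 41/125 → 281/500
merge 219/500 + 281/500 → 1
L = 29/250 + 117/500 + 41/125 + 219/500 + 281/500 + 1 = 1339/500 = 2.678 bits/symbol.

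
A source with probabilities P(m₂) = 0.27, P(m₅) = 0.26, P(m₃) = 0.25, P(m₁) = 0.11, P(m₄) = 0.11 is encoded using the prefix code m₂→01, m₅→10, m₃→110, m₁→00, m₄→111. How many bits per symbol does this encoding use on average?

2.36 bits/symbol

L̄ = Σ pᵢ·ℓᵢ = 0.27·2 + 0.26·2 + 0.25·3 + 0.11·2 + 0.11·3 = 2.36 bits/symbol.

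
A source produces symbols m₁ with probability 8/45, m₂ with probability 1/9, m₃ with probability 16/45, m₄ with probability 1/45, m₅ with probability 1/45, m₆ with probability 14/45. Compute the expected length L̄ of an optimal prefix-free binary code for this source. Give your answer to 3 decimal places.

2.178 bits/symbol

Repeatedly combine the two least-probable nodes; the expected code length is the sum of the merged weights.
merge 1/45 + 1/45 → 2/45
merge 2/45 + 1/9 → 7/45
merge 7/45 + 8/45 → 1/3
merge 14/45 + 1/3 → 29/45
merge 16/45 + 29/45 → 1
L = 2/45 + 7/45 + 1/3 + 29/45 + 1 = 98/45 ≈ 2.178 bits/symbol.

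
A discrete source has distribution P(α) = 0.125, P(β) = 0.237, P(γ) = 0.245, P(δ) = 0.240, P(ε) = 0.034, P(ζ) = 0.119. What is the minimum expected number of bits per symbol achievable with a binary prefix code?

2.431 bits/symbol

Repeatedly combine the two least-probable nodes; the expected code length is the sum of the merged weights.
merge 17/500 + 119/1000 → 153/1000
merge 1/8 + 153/1000 → 139/500
merge 237/1000 + 6/25 → 477/1000
merge 49/200 + 139/500 → 523/1000
merge 477/1000 + 523/1000 → 1
L = 153/1000 + 139/500 + 477/1000 + 523/1000 + 1 = 2431/1000 = 2.431 bits/symbol.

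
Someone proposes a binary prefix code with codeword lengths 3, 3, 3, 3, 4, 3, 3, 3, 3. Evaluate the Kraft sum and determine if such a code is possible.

1.0625; no

With common denominator 2^4 = 16: Σ 2^(−ℓᵢ) = 2/16 + 2/16 + 2/16 + 2/16 + 1/16 + 2/16 + 2/16 + 2/16 + 2/16 = 17/16 = 1.0625.
Kraft's inequality requires Σ ≤ 1; here Σ = 1.0625 > 1, so no such prefix code exists.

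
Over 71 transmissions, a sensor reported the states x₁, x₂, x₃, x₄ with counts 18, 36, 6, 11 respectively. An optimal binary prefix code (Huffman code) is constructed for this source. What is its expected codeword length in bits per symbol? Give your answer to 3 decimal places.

Probabilities are the counts divided by 71.
Repeatedly combine the two least-probable nodes; the expected code length is the sum of the merged weights.
merge 6/71 + 11/71 → 17/71
merge 17/71 + 18/71 → 35/71
merge 35/71 + 36/71 → 1
L = 17/71 + 35/71 + 1 = 123/71 ≈ 1.732 bits/symbol.

1.732 bits/symbol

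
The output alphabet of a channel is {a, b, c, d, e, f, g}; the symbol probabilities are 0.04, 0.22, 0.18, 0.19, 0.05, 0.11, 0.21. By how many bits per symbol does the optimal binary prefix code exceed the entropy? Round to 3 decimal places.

Entropy H = −Σ p log₂ p ≈ 2.6061 bits.
Huffman merges: 1/25+1/20→9/100; 9/100+11/100→1/5; 9/50+19/100→37/100; 1/5+21/100→41/100; 11/50+37/100→59/100; 41/100+59/100→1. L = 133/50 ≈ 2.6600.
L − H = 2.6600 − 2.6061 = 0.054 bits.

0.054 bits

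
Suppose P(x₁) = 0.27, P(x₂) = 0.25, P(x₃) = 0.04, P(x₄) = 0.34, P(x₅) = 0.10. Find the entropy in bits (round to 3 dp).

2.057 bits

H = −Σ pᵢ log₂ pᵢ.
−0.27·log₂(0.27) = 0.5100
−0.25·log₂(0.25) = 0.5000
−0.04·log₂(0.04) = 0.1858
−0.34·log₂(0.34) = 0.5292
−0.10·log₂(0.10) = 0.3322
Sum ≈ 2.0571 → 2.057 bits.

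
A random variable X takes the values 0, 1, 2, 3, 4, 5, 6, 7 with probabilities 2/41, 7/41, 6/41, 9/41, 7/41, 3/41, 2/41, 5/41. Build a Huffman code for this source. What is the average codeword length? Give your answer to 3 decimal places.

Repeatedly combine the two least-probable nodes; the expected code length is the sum of the merged weights.
merge 2/41 + 2/41 → 4/41
merge 3/41 + 4/41 → 7/41
merge 5/41 + 6/41 → 11/41
merge 7/41 + 7/41 → 14/41
merge 7/41 + 9/41 → 16/41
merge 11/41 + 14/41 → 25/41
merge 16/41 + 25/41 → 1
L = 4/41 + 7/41 + 11/41 + 14/41 + 16/41 + 25/41 + 1 = 118/41 ≈ 2.878 bits/symbol.

2.878 bits/symbol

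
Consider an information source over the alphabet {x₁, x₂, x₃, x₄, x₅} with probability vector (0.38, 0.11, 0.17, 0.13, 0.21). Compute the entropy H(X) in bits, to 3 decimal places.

H = −Σ pᵢ log₂ pᵢ.
−0.38·log₂(0.38) = 0.5305
−0.11·log₂(0.11) = 0.3503
−0.17·log₂(0.17) = 0.4346
−0.13·log₂(0.13) = 0.3826
−0.21·log₂(0.21) = 0.4728
Sum ≈ 2.1708 → 2.171 bits.

2.171 bits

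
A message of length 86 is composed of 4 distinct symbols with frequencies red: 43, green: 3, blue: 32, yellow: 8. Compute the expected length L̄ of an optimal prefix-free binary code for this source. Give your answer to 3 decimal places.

Probabilities are the counts divided by 86.
Repeatedly combine the two least-probable nodes; the expected code length is the sum of the merged weights.
merge 3/86 + 4/43 → 11/86
merge 11/86 + 16/43 → 1/2
merge 1/2 + 1/2 → 1
L = 11/86 + 1/2 + 1 = 70/43 ≈ 1.628 bits/symbol.

1.628 bits/symbol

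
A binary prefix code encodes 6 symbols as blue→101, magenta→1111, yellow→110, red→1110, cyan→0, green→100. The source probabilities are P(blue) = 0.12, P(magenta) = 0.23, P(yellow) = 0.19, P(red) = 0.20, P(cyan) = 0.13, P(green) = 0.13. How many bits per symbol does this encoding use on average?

3.17 bits/symbol

L̄ = Σ pᵢ·ℓᵢ = 0.12·3 + 0.23·4 + 0.19·3 + 0.20·4 + 0.13·1 + 0.13·3 = 3.17 bits/symbol.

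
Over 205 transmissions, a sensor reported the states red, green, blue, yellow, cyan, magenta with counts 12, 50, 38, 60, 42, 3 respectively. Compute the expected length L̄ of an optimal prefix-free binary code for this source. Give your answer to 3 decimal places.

2.332 bits/symbol

Probabilities are the counts divided by 205.
Repeatedly combine the two least-probable nodes; the expected code length is the sum of the merged weights.
merge 3/205 + 12/205 → 3/41
merge 3/41 + 38/205 → 53/205
merge 42/205 + 10/41 → 92/205
merge 53/205 + 12/41 → 113/205
merge 92/205 + 113/205 → 1
L = 3/41 + 53/205 + 92/205 + 113/205 + 1 = 478/205 ≈ 2.332 bits/symbol.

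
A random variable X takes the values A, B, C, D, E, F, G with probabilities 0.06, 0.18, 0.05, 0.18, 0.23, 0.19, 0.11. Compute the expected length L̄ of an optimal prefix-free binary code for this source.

2.69 bits/symbol

Repeatedly combine the two least-probable nodes; the expected code length is the sum of the merged weights.
merge 1/20 + 3/50 → 11/100
merge 11/100 + 11/100 → 11/50
merge 9/50 + 9/50 → 9/25
merge 19/100 + 11/50 → 41/100
merge 23/100 + 9/25 → 59/100
merge 41/100 + 59/100 → 1
L = 11/100 + 11/50 + 9/25 + 41/100 + 59/100 + 1 = 269/100 = 2.69 bits/symbol.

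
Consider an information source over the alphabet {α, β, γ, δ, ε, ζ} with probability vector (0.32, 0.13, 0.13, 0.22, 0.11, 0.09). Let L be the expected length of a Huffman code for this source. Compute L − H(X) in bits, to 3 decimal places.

0.025 bits

Entropy H = −Σ p log₂ p ≈ 2.4348 bits.
Huffman merges: 9/100+11/100→1/5; 13/100+13/100→13/50; 1/5+11/50→21/50; 13/50+8/25→29/50; 21/50+29/50→1. L = 123/50 ≈ 2.4600.
L − H = 2.4600 − 2.4348 = 0.025 bits.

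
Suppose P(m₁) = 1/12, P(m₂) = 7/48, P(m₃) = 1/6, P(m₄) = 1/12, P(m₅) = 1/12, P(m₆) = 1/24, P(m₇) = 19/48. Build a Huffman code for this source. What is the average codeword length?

Repeatedly combine the two least-probable nodes; the expected code length is the sum of the merged weights.
merge 1/24 + 1/12 → 1/8
merge 1/12 + 1/12 → 1/6
merge 1/8 + 7/48 → 13/48
merge 1/6 + 1/6 → 1/3
merge 13/48 + 1/3 → 29/48
merge 19/48 + 29/48 → 1
L = 1/8 + 1/6 + 13/48 + 1/3 + 29/48 + 1 = 5/2 = 2.5 bits/symbol.

2.5 bits/symbol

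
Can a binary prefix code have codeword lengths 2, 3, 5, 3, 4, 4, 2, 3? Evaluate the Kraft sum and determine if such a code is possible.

With common denominator 2^5 = 32: Σ 2^(−ℓᵢ) = 8/32 + 4/32 + 1/32 + 4/32 + 2/32 + 2/32 + 8/32 + 4/32 = 33/32 = 1.03125.
Kraft's inequality requires Σ ≤ 1; here Σ = 1.03125 > 1, so no such prefix code exists.

1.03125; no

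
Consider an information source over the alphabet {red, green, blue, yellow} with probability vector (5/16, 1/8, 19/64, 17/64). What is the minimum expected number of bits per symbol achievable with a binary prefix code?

2 bits/symbol

Repeatedly combine the two least-probable nodes; the expected code length is the sum of the merged weights.
merge 1/8 + 17/64 → 25/64
merge 19/64 + 5/16 → 39/64
merge 25/64 + 39/64 → 1
L = 25/64 + 39/64 + 1 = 2 bits/symbol.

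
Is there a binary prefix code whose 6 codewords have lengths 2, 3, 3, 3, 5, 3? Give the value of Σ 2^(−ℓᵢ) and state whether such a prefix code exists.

0.78125; yes

With common denominator 2^5 = 32: Σ 2^(−ℓᵢ) = 8/32 + 4/32 + 4/32 + 4/32 + 1/32 + 4/32 = 25/32 = 0.78125.
Kraft's inequality requires Σ ≤ 1; here Σ = 0.78125 ≤ 1, so such a prefix code exists.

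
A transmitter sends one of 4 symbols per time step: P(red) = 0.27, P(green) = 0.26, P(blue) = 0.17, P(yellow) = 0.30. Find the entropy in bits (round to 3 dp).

H = −Σ pᵢ log₂ pᵢ.
−0.27·log₂(0.27) = 0.5100
−0.26·log₂(0.26) = 0.5053
−0.17·log₂(0.17) = 0.4346
−0.30·log₂(0.30) = 0.5211
Sum ≈ 1.9710 → 1.971 bits.

1.971 bits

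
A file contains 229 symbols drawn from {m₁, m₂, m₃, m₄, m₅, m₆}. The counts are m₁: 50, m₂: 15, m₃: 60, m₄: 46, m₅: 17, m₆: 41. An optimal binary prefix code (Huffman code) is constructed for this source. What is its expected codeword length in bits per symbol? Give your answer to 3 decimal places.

Probabilities are the counts divided by 229.
Repeatedly combine the two least-probable nodes; the expected code length is the sum of the merged weights.
merge 15/229 + 17/229 → 32/229
merge 32/229 + 41/229 → 73/229
merge 46/229 + 50/229 → 96/229
merge 60/229 + 73/229 → 133/229
merge 96/229 + 133/229 → 1
L = 32/229 + 73/229 + 96/229 + 133/229 + 1 = 563/229 ≈ 2.459 bits/symbol.

2.459 bits/symbol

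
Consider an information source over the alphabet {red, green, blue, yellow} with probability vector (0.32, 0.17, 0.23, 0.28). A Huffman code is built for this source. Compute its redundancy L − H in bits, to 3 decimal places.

0.037 bits

Entropy H = −Σ p log₂ p ≈ 1.9625 bits.
Huffman merges: 17/100+23/100→2/5; 7/25+8/25→3/5; 2/5+3/5→1. L = 2 ≈ 2.0000.
L − H = 2.0000 − 1.9625 = 0.037 bits.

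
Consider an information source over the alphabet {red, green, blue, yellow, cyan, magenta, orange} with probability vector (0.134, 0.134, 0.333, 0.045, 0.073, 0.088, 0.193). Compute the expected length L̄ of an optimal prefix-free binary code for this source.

2.592 bits/symbol

Repeatedly combine the two least-probable nodes; the expected code length is the sum of the merged weights.
merge 9/200 + 73/1000 → 59/500
merge 11/125 + 59/500 → 103/500
merge 67/500 + 67/500 → 67/250
merge 193/1000 + 103/500 → 399/1000
merge 67/250 + 333/1000 → 601/1000
merge 399/1000 + 601/1000 → 1
L = 59/500 + 103/500 + 67/250 + 399/1000 + 601/1000 + 1 = 324/125 = 2.592 bits/symbol.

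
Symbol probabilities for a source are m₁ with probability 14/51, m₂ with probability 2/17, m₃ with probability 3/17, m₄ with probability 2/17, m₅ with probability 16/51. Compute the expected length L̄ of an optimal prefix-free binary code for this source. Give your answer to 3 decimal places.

Repeatedly combine the two least-probable nodes; the expected code length is the sum of the merged weights.
merge 2/17 + 2/17 → 4/17
merge 3/17 + 4/17 → 7/17
merge 14/51 + 16/51 → 10/17
merge 7/17 + 10/17 → 1
L = 4/17 + 7/17 + 10/17 + 1 = 38/17 ≈ 2.235 bits/symbol.

2.235 bits/symbol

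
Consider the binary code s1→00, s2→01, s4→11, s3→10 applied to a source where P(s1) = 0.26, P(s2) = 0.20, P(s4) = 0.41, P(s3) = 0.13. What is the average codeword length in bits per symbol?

L̄ = Σ pᵢ·ℓᵢ = 0.26·2 + 0.20·2 + 0.41·2 + 0.13·2 = 2 bits/symbol.

2 bits/symbol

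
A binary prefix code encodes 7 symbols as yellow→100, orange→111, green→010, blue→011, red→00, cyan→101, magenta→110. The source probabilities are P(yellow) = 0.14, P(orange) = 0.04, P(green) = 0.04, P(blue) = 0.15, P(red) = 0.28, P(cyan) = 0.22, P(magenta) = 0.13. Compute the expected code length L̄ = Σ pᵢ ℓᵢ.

2.72 bits/symbol

L̄ = Σ pᵢ·ℓᵢ = 0.14·3 + 0.04·3 + 0.04·3 + 0.15·3 + 0.28·2 + 0.22·3 + 0.13·3 = 2.72 bits/symbol.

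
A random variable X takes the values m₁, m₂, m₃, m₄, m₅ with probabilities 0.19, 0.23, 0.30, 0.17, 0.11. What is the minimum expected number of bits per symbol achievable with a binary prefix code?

2.28 bits/symbol

Repeatedly combine the two least-probable nodes; the expected code length is the sum of the merged weights.
merge 11/100 + 17/100 → 7/25
merge 19/100 + 23/100 → 21/50
merge 7/25 + 3/10 → 29/50
merge 21/50 + 29/50 → 1
L = 7/25 + 21/50 + 29/50 + 1 = 57/25 = 2.28 bits/symbol.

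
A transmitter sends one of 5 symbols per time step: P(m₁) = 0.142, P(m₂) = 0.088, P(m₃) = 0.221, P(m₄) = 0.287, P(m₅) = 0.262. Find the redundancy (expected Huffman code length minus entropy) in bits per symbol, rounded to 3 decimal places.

Entropy H = −Σ p log₂ p ≈ 2.2129 bits.
Huffman merges: 11/125+71/500→23/100; 221/1000+23/100→451/1000; 131/500+287/1000→549/1000; 451/1000+549/1000→1. L = 223/100 ≈ 2.2300.
L − H = 2.2300 − 2.2129 = 0.017 bits.

0.017 bits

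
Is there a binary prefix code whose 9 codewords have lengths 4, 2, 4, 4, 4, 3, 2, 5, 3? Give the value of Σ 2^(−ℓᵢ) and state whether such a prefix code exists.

With common denominator 2^5 = 32: Σ 2^(−ℓᵢ) = 2/32 + 8/32 + 2/32 + 2/32 + 2/32 + 4/32 + 8/32 + 1/32 + 4/32 = 33/32 = 1.03125.
Kraft's inequality requires Σ ≤ 1; here Σ = 1.03125 > 1, so no such prefix code exists.

1.03125; no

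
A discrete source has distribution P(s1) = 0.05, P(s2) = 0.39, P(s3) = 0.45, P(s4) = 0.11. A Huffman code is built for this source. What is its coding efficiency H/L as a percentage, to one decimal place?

94.4%

Entropy H = −Σ p log₂ p ≈ 1.6146 bits.
Huffman merges: 1/20+11/100→4/25; 4/25+39/100→11/20; 9/20+11/20→1. L = 171/100 ≈ 1.7100.
Efficiency = H/L = 1.6146/1.7100 = 94.4%.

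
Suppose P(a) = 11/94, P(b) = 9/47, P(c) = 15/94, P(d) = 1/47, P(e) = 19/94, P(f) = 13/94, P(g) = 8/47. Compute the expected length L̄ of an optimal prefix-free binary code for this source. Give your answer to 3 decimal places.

Repeatedly combine the two least-probable nodes; the expected code length is the sum of the merged weights.
merge 1/47 + 11/94 → 13/94
merge 13/94 + 13/94 → 13/47
merge 15/94 + 8/47 → 31/94
merge 9/47 + 19/94 → 37/94
merge 13/47 + 31/94 → 57/94
merge 37/94 + 57/94 → 1
L = 13/94 + 13/47 + 31/94 + 37/94 + 57/94 + 1 = 129/47 ≈ 2.745 bits/symbol.

2.745 bits/symbol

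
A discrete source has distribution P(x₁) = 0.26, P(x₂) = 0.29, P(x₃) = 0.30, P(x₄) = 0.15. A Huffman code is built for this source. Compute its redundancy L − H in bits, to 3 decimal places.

Entropy H = −Σ p log₂ p ≈ 1.9548 bits.
Huffman merges: 3/20+13/50→41/100; 29/100+3/10→59/100; 41/100+59/100→1. L = 2 ≈ 2.0000.
L − H = 2.0000 − 1.9548 = 0.045 bits.

0.045 bits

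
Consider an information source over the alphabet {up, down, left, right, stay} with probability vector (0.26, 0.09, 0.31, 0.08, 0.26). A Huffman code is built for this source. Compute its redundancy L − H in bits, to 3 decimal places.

0.031 bits

Entropy H = −Σ p log₂ p ≈ 2.1385 bits.
Huffman merges: 2/25+9/100→17/100; 17/100+13/50→43/100; 13/50+31/100→57/100; 43/100+57/100→1. L = 217/100 ≈ 2.1700.
L − H = 2.1700 − 2.1385 = 0.031 bits.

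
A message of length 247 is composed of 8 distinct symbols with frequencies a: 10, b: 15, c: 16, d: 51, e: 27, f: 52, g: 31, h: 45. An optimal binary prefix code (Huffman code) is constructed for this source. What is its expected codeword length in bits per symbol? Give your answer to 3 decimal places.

2.850 bits/symbol

Probabilities are the counts divided by 247.
Repeatedly combine the two least-probable nodes; the expected code length is the sum of the merged weights.
merge 10/247 + 15/247 → 25/247
merge 16/247 + 25/247 → 41/247
merge 27/247 + 31/247 → 58/247
merge 41/247 + 45/247 → 86/247
merge 51/247 + 4/19 → 103/247
merge 58/247 + 86/247 → 144/247
merge 103/247 + 144/247 → 1
L = 25/247 + 41/247 + 58/247 + 86/247 + 103/247 + 144/247 + 1 = 704/247 ≈ 2.850 bits/symbol.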